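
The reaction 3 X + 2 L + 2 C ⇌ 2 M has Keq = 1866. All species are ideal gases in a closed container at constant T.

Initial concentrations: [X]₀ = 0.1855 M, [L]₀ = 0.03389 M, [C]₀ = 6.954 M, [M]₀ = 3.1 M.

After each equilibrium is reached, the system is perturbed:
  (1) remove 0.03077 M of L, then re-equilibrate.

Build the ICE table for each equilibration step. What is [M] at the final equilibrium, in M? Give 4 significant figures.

[M]_eq = 3.036 M

Q₀ = 2.7107e+04 vs Keq = 1866 ⇒ Q>K, reverse
Step 1:
                    X           L           C           M
  init         0.1855     0.03389       6.954         3.1
  Δ           0.06794     0.04529     0.04529    -0.04529
  eq           0.2534     0.07918       6.999       3.055
  solve Keq expr → x = -0.02265; check Q = 1866
Then remove 0.03077 M of L.
Step 2:
                    X           L           C           M
  init         0.2534     0.04841       6.999       3.055
  Δ           0.02799     0.01866     0.01866    -0.01866
  eq           0.2814     0.06708       7.018       3.036
  solve Keq expr → x = -0.009331; check Q = 1866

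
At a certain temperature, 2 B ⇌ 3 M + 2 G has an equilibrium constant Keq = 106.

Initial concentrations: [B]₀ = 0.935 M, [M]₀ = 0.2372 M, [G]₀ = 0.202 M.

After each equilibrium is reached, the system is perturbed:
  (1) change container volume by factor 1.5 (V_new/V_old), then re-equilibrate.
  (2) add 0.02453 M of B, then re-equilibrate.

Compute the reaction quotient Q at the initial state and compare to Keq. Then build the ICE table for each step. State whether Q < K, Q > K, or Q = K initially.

Q₀ = 6.2291e-04 vs Keq = 106 ⇒ Q<K, forward
Step 1:
                   B          M          G
  I            0.935     0.2372      0.202
  C           -0.777      1.166      0.777
  E            0.158      1.403      0.979
  solve Keq expr → x = 0.3885; check Q = 106
Then change container volume by factor 1.5 (V_new/V_old).
Step 2:
                   B          M          G
  I           0.1053     0.9352     0.6527
  C         -0.03882    0.05823    0.03882
  E           0.0665     0.9934     0.6915
  solve Keq expr → x = 0.01941; check Q = 106
Then add 0.02453 M of B.
Step 3:
                   B          M          G
  I          0.09103     0.9934     0.6915
  C         -0.01959    0.02938    0.01959
  E          0.07144      1.023     0.7111
  solve Keq expr → x = 0.009795; check Q = 106

Q₀ = 6.2291e-04; Q < K (proceeds forward)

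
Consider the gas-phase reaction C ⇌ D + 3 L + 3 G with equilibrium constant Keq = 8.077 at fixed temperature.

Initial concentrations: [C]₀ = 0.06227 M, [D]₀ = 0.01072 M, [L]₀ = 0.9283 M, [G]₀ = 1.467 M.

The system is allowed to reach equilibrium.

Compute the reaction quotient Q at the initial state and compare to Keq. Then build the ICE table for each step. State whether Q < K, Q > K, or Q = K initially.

Q₀ = 0.4348; Q < K (proceeds forward)

Q₀ = 0.4348 vs Keq = 8.077 ⇒ Q<K, forward
Step 1:
                   C          D          L          G
  init       0.06227    0.01072     0.9283      1.467
  Δ         -0.03659    0.03659     0.1098     0.1098
  eq         0.02568    0.04731      1.038      1.577
  solve Keq expr → x = 0.03659; check Q = 8.077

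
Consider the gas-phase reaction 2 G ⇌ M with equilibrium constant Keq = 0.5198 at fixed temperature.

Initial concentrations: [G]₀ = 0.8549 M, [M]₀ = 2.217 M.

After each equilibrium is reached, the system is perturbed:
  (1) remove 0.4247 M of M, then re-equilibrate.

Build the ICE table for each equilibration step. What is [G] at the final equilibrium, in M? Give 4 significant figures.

[G]_eq = 1.641 M

Q₀ = 3.033 vs Keq = 0.5198 ⇒ Q>K, reverse
Step 1:
                   G          M
  I           0.8549      2.217
  C           0.9704    -0.4852
  E            1.825      1.732
  solve Keq expr → x = -0.4852; check Q = 0.5198
Then remove 0.4247 M of M.
Step 2:
                   G          M
  I            1.825      1.307
  C          -0.1845    0.09226
  E            1.641      1.399
  solve Keq expr → x = 0.09226; check Q = 0.5198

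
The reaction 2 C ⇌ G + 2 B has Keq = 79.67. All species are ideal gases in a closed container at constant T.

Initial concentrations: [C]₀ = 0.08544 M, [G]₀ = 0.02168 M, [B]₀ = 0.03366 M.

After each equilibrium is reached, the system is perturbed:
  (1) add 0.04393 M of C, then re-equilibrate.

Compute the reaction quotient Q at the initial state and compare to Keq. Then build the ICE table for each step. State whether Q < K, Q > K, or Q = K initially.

Q₀ = 0.003365 vs Keq = 79.67 ⇒ Q<K, forward
Step 1:
                   C          G          B
  init       0.08544    0.02168    0.03366
  Δ         -0.08219    0.04109    0.08219
  eq        0.003252    0.06277     0.1158
  solve Keq expr → x = 0.04109; check Q = 79.67
Then add 0.04393 M of C.
Step 2:
                   C          G          B
  init       0.04718    0.06277     0.1158
  Δ         -0.04206    0.02103    0.04206
  eq        0.005121     0.0838     0.1579
  solve Keq expr → x = 0.02103; check Q = 79.67

Q₀ = 0.003365; Q < K (proceeds forward)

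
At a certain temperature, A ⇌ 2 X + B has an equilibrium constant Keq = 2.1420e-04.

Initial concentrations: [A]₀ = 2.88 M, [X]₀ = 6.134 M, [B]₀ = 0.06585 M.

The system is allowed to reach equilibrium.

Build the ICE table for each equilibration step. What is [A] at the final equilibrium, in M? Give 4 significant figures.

Q₀ = 0.8603 vs Keq = 2.1420e-04 ⇒ Q>K, reverse
Step 1:
                   A          X          B
  Initial       2.88      6.134    0.06585
  Change     0.06583    -0.1317   -0.06583
  Equil        2.946      6.002 1.7514e-05
  solve Keq expr → x = -0.06583; check Q = 2.1420e-04

[A]_eq = 2.946 M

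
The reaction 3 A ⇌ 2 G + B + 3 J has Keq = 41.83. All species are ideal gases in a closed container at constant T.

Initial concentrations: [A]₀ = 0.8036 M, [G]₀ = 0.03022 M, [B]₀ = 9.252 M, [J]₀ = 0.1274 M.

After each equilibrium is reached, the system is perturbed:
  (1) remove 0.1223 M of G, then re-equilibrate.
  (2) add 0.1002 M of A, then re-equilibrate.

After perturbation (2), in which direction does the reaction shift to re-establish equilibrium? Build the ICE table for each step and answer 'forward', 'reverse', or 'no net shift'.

Q₀ = 3.3668e-05 vs Keq = 41.83 ⇒ Q<K, forward
Step 1:
                   A          G          B          J
  Initial     0.8036    0.03022      9.252     0.1274
  Change     -0.5695     0.3797     0.1898     0.5695
  Equil       0.2341     0.4099      9.442     0.6969
  solve Keq expr → x = 0.1898; check Q = 41.83
Then remove 0.1223 M of G.
Step 2:
                   A          G          B          J
  Initial     0.2341     0.2876      9.442     0.6969
  Change    -0.03152    0.02102    0.01051    0.03152
  Equil       0.2026     0.3086      9.452     0.7284
  solve Keq expr → x = 0.01051; check Q = 41.83
Then add 0.1002 M of A.
Step 3:
                   A          G          B          J
  Initial     0.3028     0.3086      9.452     0.7284
  Change    -0.06297    0.04198    0.02099    0.06297
  Equil       0.2398     0.3506      9.473     0.7914
  solve Keq expr → x = 0.02099; check Q = 41.83

Direction: forward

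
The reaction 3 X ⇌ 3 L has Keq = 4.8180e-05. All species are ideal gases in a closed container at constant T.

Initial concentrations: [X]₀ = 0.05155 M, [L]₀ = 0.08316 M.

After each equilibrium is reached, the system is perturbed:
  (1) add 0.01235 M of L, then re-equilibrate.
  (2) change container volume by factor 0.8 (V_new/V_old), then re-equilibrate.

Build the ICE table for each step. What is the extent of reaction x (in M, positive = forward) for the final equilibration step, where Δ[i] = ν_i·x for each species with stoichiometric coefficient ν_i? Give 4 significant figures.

Q₀ = 4.198 vs Keq = 4.8180e-05 ⇒ Q>K, reverse
Step 1:
                   X          L
  Initial    0.05155    0.08316
  Change     0.07843   -0.07843
  Equil         0.13    0.00473
  solve Keq expr → x = -0.02614; check Q = 4.8180e-05
Then add 0.01235 M of L.
Step 2:
                   X          L
  Initial       0.13    0.01708
  Change     0.01192   -0.01192
  Equil       0.1419   0.005163
  solve Keq expr → x = -0.003972; check Q = 4.8180e-05
Then change container volume by factor 0.8 (V_new/V_old).
Step 3:
                   X          L
  Initial     0.1774   0.006454
  Change           0          0
  Equil       0.1774   0.006454
  solve Keq expr → x = 0; check Q = 4.8180e-05

x = 0 M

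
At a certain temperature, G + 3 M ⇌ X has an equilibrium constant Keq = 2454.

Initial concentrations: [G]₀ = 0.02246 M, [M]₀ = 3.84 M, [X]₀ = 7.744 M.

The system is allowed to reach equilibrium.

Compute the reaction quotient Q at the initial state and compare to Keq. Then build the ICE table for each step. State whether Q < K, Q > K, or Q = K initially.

Q₀ = 6.089; Q < K (proceeds forward)

Q₀ = 6.089 vs Keq = 2454 ⇒ Q<K, forward
Step 1:
                    G           M           X
  Initial     0.02246        3.84       7.744
  Change      -0.0224     -0.0672      0.0224
  Equil    5.8933e-05       3.773       7.766
  solve Keq expr → x = 0.0224; check Q = 2454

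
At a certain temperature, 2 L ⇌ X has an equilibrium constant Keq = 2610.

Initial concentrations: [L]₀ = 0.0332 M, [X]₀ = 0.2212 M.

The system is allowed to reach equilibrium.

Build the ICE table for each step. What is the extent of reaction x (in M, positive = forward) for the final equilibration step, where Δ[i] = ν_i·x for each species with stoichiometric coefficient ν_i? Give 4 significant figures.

x = 0.01188 M

Q₀ = 200.7 vs Keq = 2610 ⇒ Q<K, forward
Step 1:
                  L         X
  I          0.0332    0.2212
  C        -0.02375   0.01188
  E         0.00945    0.2331
  solve Keq expr → x = 0.01188; check Q = 2610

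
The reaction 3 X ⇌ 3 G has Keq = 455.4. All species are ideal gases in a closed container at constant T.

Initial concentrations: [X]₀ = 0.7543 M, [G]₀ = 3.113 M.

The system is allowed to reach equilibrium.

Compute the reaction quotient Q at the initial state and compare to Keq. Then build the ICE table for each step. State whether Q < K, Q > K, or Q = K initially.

Q₀ = 70.29 vs Keq = 455.4 ⇒ Q<K, forward
Step 1:
                   X          G
  I           0.7543      3.113
  C          -0.3095     0.3095
  E           0.4448      3.422
  solve Keq expr → x = 0.1032; check Q = 455.4

Q₀ = 70.29; Q < K (proceeds forward)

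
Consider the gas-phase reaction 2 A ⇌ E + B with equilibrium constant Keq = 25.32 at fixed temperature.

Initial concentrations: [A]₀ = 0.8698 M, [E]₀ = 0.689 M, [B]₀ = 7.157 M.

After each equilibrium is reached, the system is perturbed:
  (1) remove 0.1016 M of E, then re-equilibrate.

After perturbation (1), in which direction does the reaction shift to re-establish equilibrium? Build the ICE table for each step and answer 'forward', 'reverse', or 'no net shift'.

Direction: forward

Q₀ = 6.518 vs Keq = 25.32 ⇒ Q<K, forward
Step 1:
                    A           E           B
  Initial      0.8698       0.689       7.157
  Change      -0.3669      0.1834      0.1834
  Equil        0.5029      0.8724        7.34
  solve Keq expr → x = 0.1834; check Q = 25.32
Then remove 0.1016 M of E.
Step 2:
                    A           E           B
  Initial      0.5029      0.7708        7.34
  Change     -0.02583     0.01291     0.01291
  Equil        0.4771      0.7838       7.353
  solve Keq expr → x = 0.01291; check Q = 25.32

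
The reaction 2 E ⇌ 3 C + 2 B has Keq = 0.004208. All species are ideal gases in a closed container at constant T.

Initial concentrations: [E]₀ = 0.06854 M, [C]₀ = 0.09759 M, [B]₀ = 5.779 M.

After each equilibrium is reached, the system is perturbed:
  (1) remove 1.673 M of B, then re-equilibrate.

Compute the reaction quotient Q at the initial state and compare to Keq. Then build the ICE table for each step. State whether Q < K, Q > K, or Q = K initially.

Q₀ = 6.607 vs Keq = 0.004208 ⇒ Q>K, reverse
Step 1:
                  E         C         B
  init      0.06854   0.09759     5.779
  Δ         0.05664  -0.08496  -0.05664
  eq         0.1252   0.01263     5.722
  solve Keq expr → x = -0.02832; check Q = 0.004208
Then remove 1.673 M of B.
Step 2:
                  E         C         B
  init       0.1252   0.01263     4.049
  Δ       -0.002063  0.003094  0.002063
  eq         0.1231   0.01572     4.051
  solve Keq expr → x = 0.001031; check Q = 0.004208

Q₀ = 6.607; Q > K (proceeds reverse)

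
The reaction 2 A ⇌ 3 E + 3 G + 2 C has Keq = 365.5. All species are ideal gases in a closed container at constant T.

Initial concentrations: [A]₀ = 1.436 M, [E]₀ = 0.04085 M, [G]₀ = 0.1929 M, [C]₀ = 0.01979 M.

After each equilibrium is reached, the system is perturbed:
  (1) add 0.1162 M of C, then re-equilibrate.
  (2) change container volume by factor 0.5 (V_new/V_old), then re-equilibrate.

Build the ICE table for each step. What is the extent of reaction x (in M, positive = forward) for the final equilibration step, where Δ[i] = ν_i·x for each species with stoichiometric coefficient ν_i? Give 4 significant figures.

Q₀ = 9.2930e-11 vs Keq = 365.5 ⇒ Q<K, forward
Step 1:
                  A         E         G         C
  Initial     1.436   0.04085    0.1929   0.01979
  Change     -1.107      1.66      1.66     1.107
  Equil      0.3295     1.701     1.853     1.126
  solve Keq expr → x = 0.5533; check Q = 365.5
Then add 0.1162 M of C.
Step 2:
                  A         E         G         C
  Initial    0.3295     1.701     1.853     1.243
  Change    0.01551  -0.02327  -0.02327  -0.01551
  Equil       0.345     1.677     1.829     1.227
  solve Keq expr → x = -0.007756; check Q = 365.5
Then change container volume by factor 0.5 (V_new/V_old).
Step 3:
                  A         E         G         C
  Initial      0.69     3.355     3.659     2.454
  Change     0.6913    -1.037    -1.037   -0.6913
  Equil       1.381     2.318     2.622     1.763
  solve Keq expr → x = -0.3456; check Q = 365.5

x = -0.3456 M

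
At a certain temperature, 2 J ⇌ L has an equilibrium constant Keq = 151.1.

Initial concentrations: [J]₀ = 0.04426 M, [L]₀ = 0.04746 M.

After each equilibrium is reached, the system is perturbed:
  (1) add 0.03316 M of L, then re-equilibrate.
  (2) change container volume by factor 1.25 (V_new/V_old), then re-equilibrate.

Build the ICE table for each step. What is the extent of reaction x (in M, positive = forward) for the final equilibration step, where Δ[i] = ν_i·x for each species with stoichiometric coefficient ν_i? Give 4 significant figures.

x = -0.001074 M

Q₀ = 24.23 vs Keq = 151.1 ⇒ Q<K, forward
Step 1:
                    J           L
  Initial     0.04426     0.04746
  Change     -0.02439      0.0122
  Equil       0.01987     0.05966
  solve Keq expr → x = 0.0122; check Q = 151.1
Then add 0.03316 M of L.
Step 2:
                    J           L
  Initial     0.01987     0.09282
  Change     0.004605   -0.002303
  Equil       0.02447     0.09051
  solve Keq expr → x = -0.002303; check Q = 151.1
Then change container volume by factor 1.25 (V_new/V_old).
Step 3:
                    J           L
  Initial     0.01958     0.07241
  Change     0.002148   -0.001074
  Equil       0.02173     0.07134
  solve Keq expr → x = -0.001074; check Q = 151.1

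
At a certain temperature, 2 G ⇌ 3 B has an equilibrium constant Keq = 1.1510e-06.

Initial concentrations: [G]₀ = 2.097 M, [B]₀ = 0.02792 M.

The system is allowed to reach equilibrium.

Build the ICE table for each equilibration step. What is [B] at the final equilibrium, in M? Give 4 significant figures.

Q₀ = 4.9494e-06 vs Keq = 1.1510e-06 ⇒ Q>K, reverse
Step 1:
                    G           B
  init          2.097     0.02792
  Δ          0.007141    -0.01071
  eq            2.104     0.01721
  solve Keq expr → x = -0.003571; check Q = 1.1510e-06

[B]_eq = 0.01721 M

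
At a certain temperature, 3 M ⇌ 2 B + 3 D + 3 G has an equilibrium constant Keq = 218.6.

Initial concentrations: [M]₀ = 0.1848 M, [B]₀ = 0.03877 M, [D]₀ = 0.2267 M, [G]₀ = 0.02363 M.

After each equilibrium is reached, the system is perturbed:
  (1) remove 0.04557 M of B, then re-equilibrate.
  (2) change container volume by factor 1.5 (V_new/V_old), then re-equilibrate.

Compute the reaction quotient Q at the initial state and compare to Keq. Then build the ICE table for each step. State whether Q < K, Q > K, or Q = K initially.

Q₀ = 3.6613e-08 vs Keq = 218.6 ⇒ Q<K, forward
Step 1:
                    M           B           D           G
  init         0.1848     0.03877      0.2267     0.02363
  Δ           -0.1807      0.1205      0.1807      0.1807
  eq         0.004061      0.1593      0.4074      0.2044
  solve Keq expr → x = 0.06025; check Q = 218.6
Then remove 0.04557 M of B.
Step 2:
                    M           B           D           G
  init       0.004061      0.1137      0.4074      0.2044
  Δ       -7.8847e-04  5.2564e-04  7.8847e-04  7.8847e-04
  eq         0.003273      0.1142      0.4082      0.2052
  solve Keq expr → x = 2.6282e-04; check Q = 218.6
Then change container volume by factor 1.5 (V_new/V_old).
Step 3:
                    M           B           D           G
  init       0.002182     0.07615      0.2722      0.1368
  Δ         -0.001052  7.0139e-04    0.001052    0.001052
  eq          0.00113     0.07685      0.2732      0.1378
  solve Keq expr → x = 3.5070e-04; check Q = 218.6

Q₀ = 3.6613e-08; Q < K (proceeds forward)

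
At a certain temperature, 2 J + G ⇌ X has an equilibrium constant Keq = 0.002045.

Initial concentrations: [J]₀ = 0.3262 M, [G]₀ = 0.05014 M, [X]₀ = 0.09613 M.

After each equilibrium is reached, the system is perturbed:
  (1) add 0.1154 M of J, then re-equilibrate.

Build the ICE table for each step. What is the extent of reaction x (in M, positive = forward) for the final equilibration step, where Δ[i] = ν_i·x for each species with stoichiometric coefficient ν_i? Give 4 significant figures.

Q₀ = 18.02 vs Keq = 0.002045 ⇒ Q>K, reverse
Step 1:
                    J           G           X
  Initial      0.3262     0.05014     0.09613
  Change       0.1921     0.09605    -0.09605
  Equil        0.5183      0.1462  8.0310e-05
  solve Keq expr → x = -0.09605; check Q = 0.002045
Then add 0.1154 M of J.
Step 2:
                    J           G           X
  Initial      0.6337      0.1462  8.0310e-05
  Change  -7.9362e-05 -3.9681e-05  3.9681e-05
  Equil        0.6336      0.1462  1.1999e-04
  solve Keq expr → x = 3.9681e-05; check Q = 0.002045

x = 3.9681e-05 M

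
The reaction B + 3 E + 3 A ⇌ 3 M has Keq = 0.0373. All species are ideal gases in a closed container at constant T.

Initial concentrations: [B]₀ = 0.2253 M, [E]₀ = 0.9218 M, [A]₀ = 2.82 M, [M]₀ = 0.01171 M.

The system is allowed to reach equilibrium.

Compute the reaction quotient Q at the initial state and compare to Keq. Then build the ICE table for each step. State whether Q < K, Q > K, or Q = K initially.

Q₀ = 4.0574e-07 vs Keq = 0.0373 ⇒ Q<K, forward
Step 1:
                   B          E          A          M
  I           0.2253     0.9218       2.82    0.01171
  C         -0.09063    -0.2719    -0.2719     0.2719
  E           0.1347     0.6499      2.548     0.2836
  solve Keq expr → x = 0.09063; check Q = 0.0373

Q₀ = 4.0574e-07; Q < K (proceeds forward)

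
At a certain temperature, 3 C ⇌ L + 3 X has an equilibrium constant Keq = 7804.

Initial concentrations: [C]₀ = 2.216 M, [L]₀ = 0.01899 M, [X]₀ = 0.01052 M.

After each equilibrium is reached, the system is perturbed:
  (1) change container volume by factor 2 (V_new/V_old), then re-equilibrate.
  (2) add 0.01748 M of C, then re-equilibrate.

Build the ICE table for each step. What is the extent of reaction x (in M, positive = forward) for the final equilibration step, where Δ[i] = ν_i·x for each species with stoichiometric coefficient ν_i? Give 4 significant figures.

Q₀ = 2.0317e-09 vs Keq = 7804 ⇒ Q<K, forward
Step 1:
                    C           L           X
  init          2.216     0.01899     0.01052
  Δ             -2.12      0.7065        2.12
  eq          0.09649      0.7255        2.13
  solve Keq expr → x = 0.7065; check Q = 7804
Then change container volume by factor 2 (V_new/V_old).
Step 2:
                    C           L           X
  init        0.04825      0.3627       1.065
  Δ         -0.009499    0.003166    0.009499
  eq          0.03875      0.3659       1.075
  solve Keq expr → x = 0.003166; check Q = 7804
Then add 0.01748 M of C.
Step 3:
                    C           L           X
  init        0.05623      0.3659       1.075
  Δ          -0.01668     0.00556     0.01668
  eq          0.03955      0.3715       1.091
  solve Keq expr → x = 0.00556; check Q = 7804

x = 0.00556 M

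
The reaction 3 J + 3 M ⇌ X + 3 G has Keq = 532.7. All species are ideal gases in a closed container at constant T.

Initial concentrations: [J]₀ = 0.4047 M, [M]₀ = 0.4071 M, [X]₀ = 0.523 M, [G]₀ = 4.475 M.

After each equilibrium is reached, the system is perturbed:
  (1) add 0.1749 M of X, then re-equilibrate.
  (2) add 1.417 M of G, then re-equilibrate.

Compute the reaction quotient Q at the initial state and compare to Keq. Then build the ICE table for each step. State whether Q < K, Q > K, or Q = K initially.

Q₀ = 1.0480e+04; Q > K (proceeds reverse)

Q₀ = 1.0480e+04 vs Keq = 532.7 ⇒ Q>K, reverse
Step 1:
                    J           M           X           G
  I            0.4047      0.4071       0.523       4.475
  C            0.2271      0.2271    -0.07572     -0.2271
  E            0.6318      0.6342      0.4473       4.248
  solve Keq expr → x = -0.07572; check Q = 532.7
Then add 0.1749 M of X.
Step 2:
                    J           M           X           G
  I            0.6318      0.6342      0.6222       4.248
  C           0.03143     0.03143    -0.01048    -0.03143
  E            0.6633      0.6657      0.6117       4.216
  solve Keq expr → x = -0.01048; check Q = 532.7
Then add 1.417 M of G.
Step 3:
                    J           M           X           G
  I            0.6633      0.6657      0.6117       5.633
  C           0.09093     0.09093    -0.03031    -0.09093
  E            0.7542      0.7566      0.5814       5.542
  solve Keq expr → x = -0.03031; check Q = 532.7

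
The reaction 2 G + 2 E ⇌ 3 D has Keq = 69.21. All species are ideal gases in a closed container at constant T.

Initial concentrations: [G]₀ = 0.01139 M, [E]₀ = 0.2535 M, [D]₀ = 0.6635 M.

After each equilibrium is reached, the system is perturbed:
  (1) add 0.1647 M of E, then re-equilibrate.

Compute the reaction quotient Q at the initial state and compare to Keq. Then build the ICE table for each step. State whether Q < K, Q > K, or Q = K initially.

Q₀ = 3.5036e+04; Q > K (proceeds reverse)

Q₀ = 3.5036e+04 vs Keq = 69.21 ⇒ Q>K, reverse
Step 1:
                    G           E           D
  init        0.01139      0.2535      0.6635
  Δ            0.1073      0.1073      -0.161
  eq           0.1187      0.3608      0.5025
  solve Keq expr → x = -0.05365; check Q = 69.21
Then add 0.1647 M of E.
Step 2:
                    G           E           D
  init         0.1187      0.5255      0.5025
  Δ          -0.02398    -0.02398     0.03596
  eq          0.09471      0.5015      0.5385
  solve Keq expr → x = 0.01199; check Q = 69.21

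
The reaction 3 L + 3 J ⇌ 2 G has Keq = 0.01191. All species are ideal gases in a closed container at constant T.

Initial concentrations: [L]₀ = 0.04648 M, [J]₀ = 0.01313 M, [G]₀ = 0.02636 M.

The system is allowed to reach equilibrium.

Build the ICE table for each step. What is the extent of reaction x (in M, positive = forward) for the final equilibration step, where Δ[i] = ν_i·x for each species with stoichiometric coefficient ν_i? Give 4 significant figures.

x = -0.01316 M

Q₀ = 3.0570e+06 vs Keq = 0.01191 ⇒ Q>K, reverse
Step 1:
                   L          J          G
  I          0.04648    0.01313    0.02636
  C          0.03949    0.03949   -0.02633
  E          0.08597    0.05262 3.3205e-05
  solve Keq expr → x = -0.01316; check Q = 0.01191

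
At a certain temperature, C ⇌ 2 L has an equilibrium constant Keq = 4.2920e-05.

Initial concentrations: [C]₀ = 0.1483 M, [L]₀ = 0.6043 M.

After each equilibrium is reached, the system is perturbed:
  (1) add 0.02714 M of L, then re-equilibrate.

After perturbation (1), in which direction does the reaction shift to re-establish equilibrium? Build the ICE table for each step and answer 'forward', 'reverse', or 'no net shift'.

Q₀ = 2.462 vs Keq = 4.2920e-05 ⇒ Q>K, reverse
Step 1:
                  C         L
  init       0.1483    0.6043
  Δ             0.3   -0.5999
  eq         0.4483  0.004386
  solve Keq expr → x = -0.3; check Q = 4.2920e-05
Then add 0.02714 M of L.
Step 2:
                  C         L
  init       0.4483   0.03153
  Δ         0.01354  -0.02707
  eq         0.4618  0.004452
  solve Keq expr → x = -0.01354; check Q = 4.2920e-05

Direction: reverse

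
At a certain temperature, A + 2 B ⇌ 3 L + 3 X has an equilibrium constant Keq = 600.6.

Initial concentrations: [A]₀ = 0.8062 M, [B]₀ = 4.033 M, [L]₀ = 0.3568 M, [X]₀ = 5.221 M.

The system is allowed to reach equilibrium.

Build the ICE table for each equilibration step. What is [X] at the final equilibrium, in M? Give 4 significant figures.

Q₀ = 0.493 vs Keq = 600.6 ⇒ Q<K, forward
Step 1:
                   A          B          L          X
  I           0.8062      4.033     0.3568      5.221
  C          -0.4871    -0.9742      1.461      1.461
  E           0.3191      3.059      1.818      6.682
  solve Keq expr → x = 0.4871; check Q = 600.6

[X]_eq = 6.682 M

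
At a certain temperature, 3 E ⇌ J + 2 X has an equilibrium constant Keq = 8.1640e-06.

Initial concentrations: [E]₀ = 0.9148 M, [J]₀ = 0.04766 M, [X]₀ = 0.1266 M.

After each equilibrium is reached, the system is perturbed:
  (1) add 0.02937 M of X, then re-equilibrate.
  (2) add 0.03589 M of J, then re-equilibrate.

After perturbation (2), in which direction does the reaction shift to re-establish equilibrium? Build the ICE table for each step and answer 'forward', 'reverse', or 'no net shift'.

Direction: reverse

Q₀ = 9.9780e-04 vs Keq = 8.1640e-06 ⇒ Q>K, reverse
Step 1:
                    E           J           X
  init         0.9148     0.04766      0.1266
  Δ            0.1271    -0.04238    -0.08477
  eq            1.042    0.005277     0.04183
  solve Keq expr → x = -0.04238; check Q = 8.1640e-06
Then add 0.02937 M of X.
Step 2:
                    E           J           X
  init          1.042    0.005277      0.0712
  Δ          0.009125   -0.003042   -0.006083
  eq            1.051    0.002235     0.06512
  solve Keq expr → x = -0.003042; check Q = 8.1640e-06
Then add 0.03589 M of J.
Step 3:
                    E           J           X
  init          1.051     0.03813     0.06512
  Δ           0.06029     -0.0201    -0.04019
  eq            1.111     0.01803     0.02493
  solve Keq expr → x = -0.0201; check Q = 8.1640e-06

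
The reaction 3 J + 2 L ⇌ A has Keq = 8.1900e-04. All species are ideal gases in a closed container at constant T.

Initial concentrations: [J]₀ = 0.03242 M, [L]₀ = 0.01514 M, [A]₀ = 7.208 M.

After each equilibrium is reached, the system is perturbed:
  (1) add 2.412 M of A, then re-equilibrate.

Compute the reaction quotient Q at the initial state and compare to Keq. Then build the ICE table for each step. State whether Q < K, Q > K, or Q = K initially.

Q₀ = 9.2283e+08 vs Keq = 8.1900e-04 ⇒ Q>K, reverse
Step 1:
                   J          L          A
  I          0.03242    0.01514      7.208
  C            6.689      4.459      -2.23
  E            6.721      4.474      4.978
  solve Keq expr → x = -2.23; check Q = 8.1900e-04
Then add 2.412 M of A.
Step 2:
                   J          L          A
  I            6.721      4.474       7.39
  C            0.518     0.3453    -0.1727
  E            7.239       4.82      7.218
  solve Keq expr → x = -0.1727; check Q = 8.1900e-04

Q₀ = 9.2283e+08; Q > K (proceeds reverse)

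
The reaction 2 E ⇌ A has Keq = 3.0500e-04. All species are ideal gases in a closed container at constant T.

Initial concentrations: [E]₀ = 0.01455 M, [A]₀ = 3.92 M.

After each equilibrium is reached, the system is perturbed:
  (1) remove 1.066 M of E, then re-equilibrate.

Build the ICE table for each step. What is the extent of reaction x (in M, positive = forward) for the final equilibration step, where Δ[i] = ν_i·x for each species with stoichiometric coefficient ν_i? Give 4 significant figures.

Q₀ = 1.8517e+04 vs Keq = 3.0500e-04 ⇒ Q>K, reverse
Step 1:
                    E           A
  Initial     0.01455        3.92
  Change        7.803      -3.901
  Equil         7.817     0.01864
  solve Keq expr → x = -3.901; check Q = 3.0500e-04
Then remove 1.066 M of E.
Step 2:
                    E           A
  Initial       6.751     0.01864
  Change     0.009396   -0.004698
  Equil         6.761     0.01394
  solve Keq expr → x = -0.004698; check Q = 3.0500e-04

x = -0.004698 M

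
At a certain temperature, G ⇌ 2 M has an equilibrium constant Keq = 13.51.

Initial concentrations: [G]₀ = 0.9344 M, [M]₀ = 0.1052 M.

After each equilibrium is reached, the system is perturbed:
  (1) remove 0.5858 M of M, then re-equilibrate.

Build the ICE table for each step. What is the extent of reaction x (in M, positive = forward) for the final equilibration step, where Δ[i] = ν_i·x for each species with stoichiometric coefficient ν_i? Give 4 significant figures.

x = 0.08536 M

Q₀ = 0.01184 vs Keq = 13.51 ⇒ Q<K, forward
Step 1:
                  G         M
  init       0.9344    0.1052
  Δ         -0.7457     1.491
  eq         0.1887     1.597
  solve Keq expr → x = 0.7457; check Q = 13.51
Then remove 0.5858 M of M.
Step 2:
                  G         M
  init       0.1887     1.011
  Δ        -0.08536    0.1707
  eq         0.1033     1.182
  solve Keq expr → x = 0.08536; check Q = 13.51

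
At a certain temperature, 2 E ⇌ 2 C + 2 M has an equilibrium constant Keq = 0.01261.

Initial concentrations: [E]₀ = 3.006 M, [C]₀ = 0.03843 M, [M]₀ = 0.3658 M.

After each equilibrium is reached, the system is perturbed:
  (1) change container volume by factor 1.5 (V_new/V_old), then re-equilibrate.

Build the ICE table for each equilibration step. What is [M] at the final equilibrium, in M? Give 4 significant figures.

[M]_eq = 0.5582 M

Q₀ = 2.1870e-05 vs Keq = 0.01261 ⇒ Q<K, forward
Step 1:
                   E          C          M
  init         3.006    0.03843     0.3658
  Δ          -0.3664     0.3664     0.3664
  eq            2.64     0.4048     0.7322
  solve Keq expr → x = 0.1832; check Q = 0.01261
Then change container volume by factor 1.5 (V_new/V_old).
Step 2:
                   E          C          M
  init          1.76     0.2699     0.4881
  Δ         -0.07005    0.07005    0.07005
  eq            1.69     0.3399     0.5582
  solve Keq expr → x = 0.03502; check Q = 0.01261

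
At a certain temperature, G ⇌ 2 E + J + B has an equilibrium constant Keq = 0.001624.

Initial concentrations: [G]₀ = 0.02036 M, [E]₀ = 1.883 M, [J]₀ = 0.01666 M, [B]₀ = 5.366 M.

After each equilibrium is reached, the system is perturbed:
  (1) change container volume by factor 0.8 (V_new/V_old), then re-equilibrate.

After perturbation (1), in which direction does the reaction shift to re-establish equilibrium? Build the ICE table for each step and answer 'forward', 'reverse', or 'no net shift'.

Q₀ = 15.57 vs Keq = 0.001624 ⇒ Q>K, reverse
Step 1:
                   G          E          J          B
  Initial    0.02036      1.883    0.01666      5.366
  Change     0.01666   -0.03331   -0.01666   -0.01666
  Equil      0.03702       1.85 3.2846e-06      5.349
  solve Keq expr → x = -0.01666; check Q = 0.001624
Then change container volume by factor 0.8 (V_new/V_old).
Step 2:
                   G          E          J          B
  Initial    0.04627      2.312 4.1058e-06      6.687
  Change  2.0035e-06 -4.0071e-06 -2.0035e-06 -2.0035e-06
  Equil      0.04627      2.312 2.1023e-06      6.687
  solve Keq expr → x = -2.0035e-06; check Q = 0.001624

Direction: reverse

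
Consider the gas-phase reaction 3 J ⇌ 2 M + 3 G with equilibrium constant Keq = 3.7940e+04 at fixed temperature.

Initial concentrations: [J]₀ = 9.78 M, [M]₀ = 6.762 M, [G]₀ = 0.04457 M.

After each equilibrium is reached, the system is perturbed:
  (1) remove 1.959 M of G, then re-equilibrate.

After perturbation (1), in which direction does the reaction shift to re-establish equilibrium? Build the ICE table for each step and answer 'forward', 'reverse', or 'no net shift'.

Direction: forward

Q₀ = 4.3277e-06 vs Keq = 3.7940e+04 ⇒ Q<K, forward
Step 1:
                   J          M          G
  I             9.78      6.762    0.04457
  C            -8.43       5.62       8.43
  E             1.35      12.38      8.475
  solve Keq expr → x = 2.81; check Q = 3.7940e+04
Then remove 1.959 M of G.
Step 2:
                   J          M          G
  I             1.35      12.38      6.516
  C          -0.2605     0.1736     0.2605
  E            1.089      12.56      6.776
  solve Keq expr → x = 0.08682; check Q = 3.7940e+04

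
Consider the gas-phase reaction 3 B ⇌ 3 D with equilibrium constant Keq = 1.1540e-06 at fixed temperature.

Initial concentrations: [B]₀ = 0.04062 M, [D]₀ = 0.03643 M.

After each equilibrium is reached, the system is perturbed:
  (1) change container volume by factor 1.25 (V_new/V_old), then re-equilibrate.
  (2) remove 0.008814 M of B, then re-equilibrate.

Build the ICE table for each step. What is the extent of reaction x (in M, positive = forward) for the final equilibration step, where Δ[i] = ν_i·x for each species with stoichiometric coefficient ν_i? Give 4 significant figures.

Q₀ = 0.7214 vs Keq = 1.1540e-06 ⇒ Q>K, reverse
Step 1:
                    B           D
  Initial     0.04062     0.03643
  Change      0.03563    -0.03563
  Equil       0.07625  7.9979e-04
  solve Keq expr → x = -0.01188; check Q = 1.1540e-06
Then change container volume by factor 1.25 (V_new/V_old).
Step 2:
                    B           D
  Initial       0.061  6.3983e-04
  Change            0           0
  Equil         0.061  6.3983e-04
  solve Keq expr → x = 0; check Q = 1.1540e-06
Then remove 0.008814 M of B.
Step 3:
                    B           D
  Initial     0.05219  6.3983e-04
  Change   9.1491e-05 -9.1491e-05
  Equil       0.05228  5.4834e-04
  solve Keq expr → x = -3.0497e-05; check Q = 1.1540e-06

x = -3.0497e-05 M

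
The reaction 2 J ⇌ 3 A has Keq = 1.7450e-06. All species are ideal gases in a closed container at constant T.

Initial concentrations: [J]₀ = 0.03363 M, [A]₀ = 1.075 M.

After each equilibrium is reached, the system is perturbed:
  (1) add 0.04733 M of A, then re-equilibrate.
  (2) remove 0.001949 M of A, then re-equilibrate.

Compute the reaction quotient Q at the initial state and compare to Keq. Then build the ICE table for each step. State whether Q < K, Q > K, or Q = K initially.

Q₀ = 1098 vs Keq = 1.7450e-06 ⇒ Q>K, reverse
Step 1:
                  J         A
  Initial   0.03363     1.075
  Change     0.7101    -1.065
  Equil      0.7437  0.009883
  solve Keq expr → x = -0.355; check Q = 1.7450e-06
Then add 0.04733 M of A.
Step 2:
                  J         A
  Initial    0.7437   0.05721
  Change    0.03137  -0.04705
  Equil      0.7751   0.01016
  solve Keq expr → x = -0.01568; check Q = 1.7450e-06
Then remove 0.001949 M of A.
Step 3:
                  J         A
  Initial    0.7751  0.008209
  Change  -0.001292  0.001938
  Equil      0.7738   0.01015
  solve Keq expr → x = 6.4590e-04; check Q = 1.7450e-06

Q₀ = 1098; Q > K (proceeds reverse)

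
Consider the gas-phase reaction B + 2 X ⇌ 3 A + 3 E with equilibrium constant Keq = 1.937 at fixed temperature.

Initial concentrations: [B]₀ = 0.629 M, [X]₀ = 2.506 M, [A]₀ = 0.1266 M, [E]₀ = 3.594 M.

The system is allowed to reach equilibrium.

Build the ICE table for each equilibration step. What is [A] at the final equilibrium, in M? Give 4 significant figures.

Q₀ = 0.02385 vs Keq = 1.937 ⇒ Q<K, forward
Step 1:
                    B           X           A           E
  init          0.629       2.506      0.1266       3.594
  Δ           -0.1065      -0.213      0.3195      0.3195
  eq           0.5225       2.293      0.4461       3.914
  solve Keq expr → x = 0.1065; check Q = 1.937

[A]_eq = 0.4461 M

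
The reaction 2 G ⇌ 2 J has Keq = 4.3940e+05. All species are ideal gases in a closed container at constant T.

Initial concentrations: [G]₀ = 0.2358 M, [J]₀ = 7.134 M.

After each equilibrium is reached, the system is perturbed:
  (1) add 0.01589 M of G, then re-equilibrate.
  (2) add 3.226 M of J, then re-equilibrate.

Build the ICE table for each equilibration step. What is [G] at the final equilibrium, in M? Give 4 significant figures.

Q₀ = 915.3 vs Keq = 4.3940e+05 ⇒ Q<K, forward
Step 1:
                    G           J
  I            0.2358       7.134
  C           -0.2247      0.2247
  E            0.0111       7.359
  solve Keq expr → x = 0.1123; check Q = 4.3940e+05
Then add 0.01589 M of G.
Step 2:
                    G           J
  I           0.02699       7.359
  C          -0.01587     0.01587
  E           0.01113       7.375
  solve Keq expr → x = 0.007933; check Q = 4.3940e+05
Then add 3.226 M of J.
Step 3:
                    G           J
  I           0.01113        10.6
  C          0.004859   -0.004859
  E           0.01598        10.6
  solve Keq expr → x = -0.00243; check Q = 4.3940e+05

[G]_eq = 0.01598 M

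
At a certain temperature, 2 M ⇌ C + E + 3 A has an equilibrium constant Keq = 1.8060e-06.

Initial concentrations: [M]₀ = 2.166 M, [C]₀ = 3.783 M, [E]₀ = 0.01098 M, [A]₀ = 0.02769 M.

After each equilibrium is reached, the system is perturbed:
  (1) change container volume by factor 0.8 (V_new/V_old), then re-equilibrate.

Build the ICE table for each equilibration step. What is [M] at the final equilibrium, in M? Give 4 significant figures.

[M]_eq = 2.696 M

Q₀ = 1.8797e-07 vs Keq = 1.8060e-06 ⇒ Q<K, forward
Step 1:
                    M           C           E           A
  I             2.166       3.783     0.01098     0.02769
  C          -0.01451    0.007255    0.007255     0.02176
  E             2.151        3.79     0.01823     0.04945
  solve Keq expr → x = 0.007255; check Q = 1.8060e-06
Then change container volume by factor 0.8 (V_new/V_old).
Step 2:
                    M           C           E           A
  I             2.689       4.738     0.02279     0.06182
  C          0.006457   -0.003229   -0.003229   -0.009686
  E             2.696       4.735     0.01957     0.05213
  solve Keq expr → x = -0.003229; check Q = 1.8060e-06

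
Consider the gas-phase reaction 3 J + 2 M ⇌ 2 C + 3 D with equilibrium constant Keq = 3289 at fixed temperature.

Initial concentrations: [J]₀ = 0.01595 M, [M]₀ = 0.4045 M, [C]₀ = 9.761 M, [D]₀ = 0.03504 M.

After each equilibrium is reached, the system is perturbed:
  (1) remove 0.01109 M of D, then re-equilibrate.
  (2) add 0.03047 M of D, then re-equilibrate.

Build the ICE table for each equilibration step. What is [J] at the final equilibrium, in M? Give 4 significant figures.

Q₀ = 6174 vs Keq = 3289 ⇒ Q>K, reverse
Step 1:
                   J          M          C          D
  init       0.01595     0.4045      9.761    0.03504
  Δ         0.002354    0.00157   -0.00157  -0.002354
  eq          0.0183     0.4061      9.759    0.03269
  solve Keq expr → x = -7.8476e-04; check Q = 3289
Then remove 0.01109 M of D.
Step 2:
                   J          M          C          D
  init        0.0183     0.4061      9.759     0.0216
  Δ         -0.00394  -0.002626   0.002626    0.00394
  eq         0.01436     0.4034      9.762    0.02554
  solve Keq expr → x = 0.001313; check Q = 3289
Then add 0.03047 M of D.
Step 3:
                   J          M          C          D
  init       0.01436     0.4034      9.762    0.05601
  Δ          0.01077   0.007181  -0.007181   -0.01077
  eq         0.02514     0.4106      9.755    0.04523
  solve Keq expr → x = -0.00359; check Q = 3289

[J]_eq = 0.02514 M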